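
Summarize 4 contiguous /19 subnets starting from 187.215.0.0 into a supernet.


Original prefix: /19
Number of subnets: 4 = 2^2
New prefix = 19 - 2 = 17
Supernet: 187.215.0.0/17


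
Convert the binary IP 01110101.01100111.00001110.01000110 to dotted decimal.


01110101 = 117
01100111 = 103
00001110 = 14
01000110 = 70
IP: 117.103.14.70


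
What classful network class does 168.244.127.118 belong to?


First octet: 168
Binary: 10101000
10xxxxxx -> Class B (128-191)
Class B, default mask 255.255.0.0 (/16)


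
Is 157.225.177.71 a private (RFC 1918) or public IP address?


RFC 1918 private ranges:
  10.0.0.0/8 (10.0.0.0 - 10.255.255.255)
  172.16.0.0/12 (172.16.0.0 - 172.31.255.255)
  192.168.0.0/16 (192.168.0.0 - 192.168.255.255)
Public (not in any RFC 1918 range)


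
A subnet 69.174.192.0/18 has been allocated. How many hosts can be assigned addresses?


Host bits = 32 - 18 = 14
Total addresses = 2^14 = 16384
Usable = total - 2 (network and broadcast)
Usable hosts: 16382


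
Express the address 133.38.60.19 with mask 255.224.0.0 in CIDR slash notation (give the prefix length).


Binary: 11111111.11100000.00000000.00000000
Count leading 1s
Prefix: /11


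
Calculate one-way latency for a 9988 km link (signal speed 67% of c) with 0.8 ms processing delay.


Speed = 0.67 * 3e5 km/s = 201000 km/s
Propagation delay = 9988 / 201000 = 0.0497 s = 49.6915 ms
Processing delay = 0.8 ms
Total one-way latency = 50.4915 ms


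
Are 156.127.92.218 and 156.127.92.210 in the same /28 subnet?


Mask: 255.255.255.240
156.127.92.218 AND mask = 156.127.92.208
156.127.92.210 AND mask = 156.127.92.208
Yes, same subnet (156.127.92.208)


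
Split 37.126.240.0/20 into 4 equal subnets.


New prefix = 20 + 2 = 22
Each subnet has 1024 addresses
  37.126.240.0/22
  37.126.244.0/22
  37.126.248.0/22
  37.126.252.0/22
Subnets: 37.126.240.0/22, 37.126.244.0/22, 37.126.248.0/22, 37.126.252.0/22


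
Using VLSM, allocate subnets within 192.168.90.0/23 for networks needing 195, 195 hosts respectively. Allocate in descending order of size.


195 hosts -> /24 (254 usable): 192.168.90.0/24
195 hosts -> /24 (254 usable): 192.168.91.0/24
Allocation: 192.168.90.0/24 (195 hosts, 254 usable); 192.168.91.0/24 (195 hosts, 254 usable)


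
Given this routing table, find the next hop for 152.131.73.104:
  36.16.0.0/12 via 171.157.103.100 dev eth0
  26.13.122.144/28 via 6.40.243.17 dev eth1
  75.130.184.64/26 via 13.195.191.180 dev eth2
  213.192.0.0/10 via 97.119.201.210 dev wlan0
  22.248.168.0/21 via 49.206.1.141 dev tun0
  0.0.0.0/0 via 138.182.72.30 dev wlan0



Longest prefix match for 152.131.73.104:
  /12 36.16.0.0: no
  /28 26.13.122.144: no
  /26 75.130.184.64: no
  /10 213.192.0.0: no
  /21 22.248.168.0: no
  /0 0.0.0.0: MATCH
Selected: next-hop 138.182.72.30 via wlan0 (matched /0)


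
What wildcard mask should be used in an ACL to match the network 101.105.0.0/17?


Subnet mask: 255.255.128.0
Wildcard = 255.255.255.255 - subnet mask
255 - 255 = 0
255 - 255 = 0
255 - 128 = 127
255 - 0 = 255
Wildcard: 0.0.127.255


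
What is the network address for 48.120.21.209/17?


IP:   00110000.01111000.00010101.11010001
Mask: 11111111.11111111.10000000.00000000
AND operation:
Net:  00110000.01111000.00000000.00000000
Network: 48.120.0.0/17


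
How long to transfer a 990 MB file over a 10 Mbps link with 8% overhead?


Effective throughput = 10 * (1 - 8/100) = 9.2 Mbps
File size in Mb = 990 * 8 = 7920 Mb
Time = 7920 / 9.2
Time = 860.8696 seconds


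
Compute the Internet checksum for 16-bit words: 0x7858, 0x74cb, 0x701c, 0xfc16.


Sum all words (with carry folding):
+ 0x7858 = 0x7858
+ 0x74cb = 0xed23
+ 0x701c = 0x5d40
+ 0xfc16 = 0x5957
One's complement: ~0x5957
Checksum = 0xa6a8


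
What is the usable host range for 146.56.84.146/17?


Network: 146.56.0.0
Broadcast: 146.56.127.255
First usable = network + 1
Last usable = broadcast - 1
Range: 146.56.0.1 to 146.56.127.254


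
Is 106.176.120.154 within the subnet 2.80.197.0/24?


Subnet network: 2.80.197.0
Test IP AND mask: 106.176.120.0
No, 106.176.120.154 is not in 2.80.197.0/24


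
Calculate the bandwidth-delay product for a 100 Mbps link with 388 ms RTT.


BDP = bandwidth * RTT
= 100 Mbps * 388 ms
= 100 * 1e6 * 388 / 1000 bits
= 38800000 bits
= 4850000 bytes
= 4736.3281 KB
BDP = 38800000 bits (4850000 bytes)


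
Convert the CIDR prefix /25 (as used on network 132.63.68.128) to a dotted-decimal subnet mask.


/25 means 25 network bits, 7 host bits
Binary: 11111111111111111111111110000000
Mask: 255.255.255.128


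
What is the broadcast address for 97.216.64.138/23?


Network: 97.216.64.0/23
Host bits = 9
Set all host bits to 1:
Broadcast: 97.216.65.255


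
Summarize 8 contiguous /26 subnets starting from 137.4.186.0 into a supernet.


Original prefix: /26
Number of subnets: 8 = 2^3
New prefix = 26 - 3 = 23
Supernet: 137.4.186.0/23


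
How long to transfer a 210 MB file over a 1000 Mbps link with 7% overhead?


Effective throughput = 1000 * (1 - 7/100) = 930.0 Mbps
File size in Mb = 210 * 8 = 1680 Mb
Time = 1680 / 930.0
Time = 1.8065 seconds


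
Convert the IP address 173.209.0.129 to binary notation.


173 = 10101101
209 = 11010001
0 = 00000000
129 = 10000001
Binary: 10101101.11010001.00000000.10000001


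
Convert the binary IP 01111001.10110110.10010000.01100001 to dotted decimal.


01111001 = 121
10110110 = 182
10010000 = 144
01100001 = 97
IP: 121.182.144.97


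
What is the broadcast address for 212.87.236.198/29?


Network: 212.87.236.192/29
Host bits = 3
Set all host bits to 1:
Broadcast: 212.87.236.199


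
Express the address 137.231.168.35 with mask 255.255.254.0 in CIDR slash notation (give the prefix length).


Binary: 11111111.11111111.11111110.00000000
Count leading 1s
Prefix: /23


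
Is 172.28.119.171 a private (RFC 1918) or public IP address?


RFC 1918 private ranges:
  10.0.0.0/8 (10.0.0.0 - 10.255.255.255)
  172.16.0.0/12 (172.16.0.0 - 172.31.255.255)
  192.168.0.0/16 (192.168.0.0 - 192.168.255.255)
Private (in 172.16.0.0/12)


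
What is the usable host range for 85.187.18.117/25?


Network: 85.187.18.0
Broadcast: 85.187.18.127
First usable = network + 1
Last usable = broadcast - 1
Range: 85.187.18.1 to 85.187.18.126


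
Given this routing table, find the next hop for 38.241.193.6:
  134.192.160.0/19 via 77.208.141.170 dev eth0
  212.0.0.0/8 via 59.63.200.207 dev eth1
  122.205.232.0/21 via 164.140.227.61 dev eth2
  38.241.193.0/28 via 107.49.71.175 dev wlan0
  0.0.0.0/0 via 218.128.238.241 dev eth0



Longest prefix match for 38.241.193.6:
  /19 134.192.160.0: no
  /8 212.0.0.0: no
  /21 122.205.232.0: no
  /28 38.241.193.0: MATCH
  /0 0.0.0.0: MATCH
Selected: next-hop 107.49.71.175 via wlan0 (matched /28)


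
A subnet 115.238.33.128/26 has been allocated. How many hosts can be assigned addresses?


Host bits = 32 - 26 = 6
Total addresses = 2^6 = 64
Usable = total - 2 (network and broadcast)
Usable hosts: 62


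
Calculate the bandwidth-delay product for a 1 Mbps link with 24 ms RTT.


BDP = bandwidth * RTT
= 1 Mbps * 24 ms
= 1 * 1e6 * 24 / 1000 bits
= 24000 bits
= 3000 bytes
= 2.9297 KB
BDP = 24000 bits (3000 bytes)


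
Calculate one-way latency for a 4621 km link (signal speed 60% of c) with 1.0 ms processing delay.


Speed = 0.6 * 3e5 km/s = 180000 km/s
Propagation delay = 4621 / 180000 = 0.0257 s = 25.6722 ms
Processing delay = 1.0 ms
Total one-way latency = 26.6722 ms


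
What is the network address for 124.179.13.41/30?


IP:   01111100.10110011.00001101.00101001
Mask: 11111111.11111111.11111111.11111100
AND operation:
Net:  01111100.10110011.00001101.00101000
Network: 124.179.13.40/30


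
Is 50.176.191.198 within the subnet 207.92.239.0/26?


Subnet network: 207.92.239.0
Test IP AND mask: 50.176.191.192
No, 50.176.191.198 is not in 207.92.239.0/26


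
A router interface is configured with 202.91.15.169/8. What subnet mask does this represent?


/8 means 8 network bits, 24 host bits
Binary: 11111111000000000000000000000000
Mask: 255.0.0.0


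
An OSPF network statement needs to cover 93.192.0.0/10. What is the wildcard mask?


Subnet mask: 255.192.0.0
Wildcard = 255.255.255.255 - subnet mask
255 - 255 = 0
255 - 192 = 63
255 - 0 = 255
255 - 0 = 255
Wildcard: 0.63.255.255


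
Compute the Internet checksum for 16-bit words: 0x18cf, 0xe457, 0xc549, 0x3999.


Sum all words (with carry folding):
+ 0x18cf = 0x18cf
+ 0xe457 = 0xfd26
+ 0xc549 = 0xc270
+ 0x3999 = 0xfc09
One's complement: ~0xfc09
Checksum = 0x03f6


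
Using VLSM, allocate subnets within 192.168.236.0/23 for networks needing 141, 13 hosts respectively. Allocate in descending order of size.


141 hosts -> /24 (254 usable): 192.168.236.0/24
13 hosts -> /28 (14 usable): 192.168.237.0/28
Allocation: 192.168.236.0/24 (141 hosts, 254 usable); 192.168.237.0/28 (13 hosts, 14 usable)


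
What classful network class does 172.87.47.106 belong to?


First octet: 172
Binary: 10101100
10xxxxxx -> Class B (128-191)
Class B, default mask 255.255.0.0 (/16)


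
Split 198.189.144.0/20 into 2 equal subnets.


New prefix = 20 + 1 = 21
Each subnet has 2048 addresses
  198.189.144.0/21
  198.189.152.0/21
Subnets: 198.189.144.0/21, 198.189.152.0/21


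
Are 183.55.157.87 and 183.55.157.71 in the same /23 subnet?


Mask: 255.255.254.0
183.55.157.87 AND mask = 183.55.156.0
183.55.157.71 AND mask = 183.55.156.0
Yes, same subnet (183.55.156.0)


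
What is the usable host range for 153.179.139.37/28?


Network: 153.179.139.32
Broadcast: 153.179.139.47
First usable = network + 1
Last usable = broadcast - 1
Range: 153.179.139.33 to 153.179.139.46


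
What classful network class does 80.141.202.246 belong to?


First octet: 80
Binary: 01010000
0xxxxxxx -> Class A (1-126)
Class A, default mask 255.0.0.0 (/8)


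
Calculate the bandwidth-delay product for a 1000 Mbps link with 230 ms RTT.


BDP = bandwidth * RTT
= 1000 Mbps * 230 ms
= 1000 * 1e6 * 230 / 1000 bits
= 230000000 bits
= 28750000 bytes
= 28076.1719 KB
BDP = 230000000 bits (28750000 bytes)


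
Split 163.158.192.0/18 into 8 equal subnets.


New prefix = 18 + 3 = 21
Each subnet has 2048 addresses
  163.158.192.0/21
  163.158.200.0/21
  163.158.208.0/21
  163.158.216.0/21
  163.158.224.0/21
  163.158.232.0/21
  163.158.240.0/21
  163.158.248.0/21
Subnets: 163.158.192.0/21, 163.158.200.0/21, 163.158.208.0/21, 163.158.216.0/21, 163.158.224.0/21, 163.158.232.0/21, 163.158.240.0/21, 163.158.248.0/21


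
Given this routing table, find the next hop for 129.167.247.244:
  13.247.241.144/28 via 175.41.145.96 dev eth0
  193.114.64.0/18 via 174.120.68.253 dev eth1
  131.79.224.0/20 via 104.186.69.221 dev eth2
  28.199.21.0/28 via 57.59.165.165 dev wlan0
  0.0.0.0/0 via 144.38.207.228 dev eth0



Longest prefix match for 129.167.247.244:
  /28 13.247.241.144: no
  /18 193.114.64.0: no
  /20 131.79.224.0: no
  /28 28.199.21.0: no
  /0 0.0.0.0: MATCH
Selected: next-hop 144.38.207.228 via eth0 (matched /0)


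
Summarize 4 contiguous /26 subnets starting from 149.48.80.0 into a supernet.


Original prefix: /26
Number of subnets: 4 = 2^2
New prefix = 26 - 2 = 24
Supernet: 149.48.80.0/24


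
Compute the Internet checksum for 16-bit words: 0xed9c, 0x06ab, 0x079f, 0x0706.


Sum all words (with carry folding):
+ 0xed9c = 0xed9c
+ 0x06ab = 0xf447
+ 0x079f = 0xfbe6
+ 0x0706 = 0x02ed
One's complement: ~0x02ed
Checksum = 0xfd12


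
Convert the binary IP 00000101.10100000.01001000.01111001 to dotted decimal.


00000101 = 5
10100000 = 160
01001000 = 72
01111001 = 121
IP: 5.160.72.121


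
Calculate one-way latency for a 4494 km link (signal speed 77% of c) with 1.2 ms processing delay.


Speed = 0.77 * 3e5 km/s = 231000 km/s
Propagation delay = 4494 / 231000 = 0.0195 s = 19.4545 ms
Processing delay = 1.2 ms
Total one-way latency = 20.6545 ms


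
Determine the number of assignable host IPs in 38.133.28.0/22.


Host bits = 32 - 22 = 10
Total addresses = 2^10 = 1024
Usable = total - 2 (network and broadcast)
Usable hosts: 1022


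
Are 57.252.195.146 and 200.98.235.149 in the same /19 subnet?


Mask: 255.255.224.0
57.252.195.146 AND mask = 57.252.192.0
200.98.235.149 AND mask = 200.98.224.0
No, different subnets (57.252.192.0 vs 200.98.224.0)


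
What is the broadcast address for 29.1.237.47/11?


Network: 29.0.0.0/11
Host bits = 21
Set all host bits to 1:
Broadcast: 29.31.255.255


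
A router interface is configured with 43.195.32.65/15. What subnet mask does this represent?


/15 means 15 network bits, 17 host bits
Binary: 11111111111111100000000000000000
Mask: 255.254.0.0


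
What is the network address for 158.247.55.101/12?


IP:   10011110.11110111.00110111.01100101
Mask: 11111111.11110000.00000000.00000000
AND operation:
Net:  10011110.11110000.00000000.00000000
Network: 158.240.0.0/12


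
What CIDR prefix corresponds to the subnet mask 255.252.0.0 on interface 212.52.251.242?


Binary: 11111111.11111100.00000000.00000000
Count leading 1s
Prefix: /14


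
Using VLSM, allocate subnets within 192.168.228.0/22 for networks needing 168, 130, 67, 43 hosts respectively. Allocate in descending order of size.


168 hosts -> /24 (254 usable): 192.168.228.0/24
130 hosts -> /24 (254 usable): 192.168.229.0/24
67 hosts -> /25 (126 usable): 192.168.230.0/25
43 hosts -> /26 (62 usable): 192.168.230.128/26
Allocation: 192.168.228.0/24 (168 hosts, 254 usable); 192.168.229.0/24 (130 hosts, 254 usable); 192.168.230.0/25 (67 hosts, 126 usable); 192.168.230.128/26 (43 hosts, 62 usable)


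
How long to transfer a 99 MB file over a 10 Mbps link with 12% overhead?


Effective throughput = 10 * (1 - 12/100) = 8.8 Mbps
File size in Mb = 99 * 8 = 792 Mb
Time = 792 / 8.8
Time = 90.0 seconds


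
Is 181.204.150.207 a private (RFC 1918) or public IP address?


RFC 1918 private ranges:
  10.0.0.0/8 (10.0.0.0 - 10.255.255.255)
  172.16.0.0/12 (172.16.0.0 - 172.31.255.255)
  192.168.0.0/16 (192.168.0.0 - 192.168.255.255)
Public (not in any RFC 1918 range)


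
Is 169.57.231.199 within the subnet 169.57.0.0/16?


Subnet network: 169.57.0.0
Test IP AND mask: 169.57.0.0
Yes, 169.57.231.199 is in 169.57.0.0/16


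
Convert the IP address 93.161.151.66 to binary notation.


93 = 01011101
161 = 10100001
151 = 10010111
66 = 01000010
Binary: 01011101.10100001.10010111.01000010


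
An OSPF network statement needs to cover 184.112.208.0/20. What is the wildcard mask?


Subnet mask: 255.255.240.0
Wildcard = 255.255.255.255 - subnet mask
255 - 255 = 0
255 - 255 = 0
255 - 240 = 15
255 - 0 = 255
Wildcard: 0.0.15.255


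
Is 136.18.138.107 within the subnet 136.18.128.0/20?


Subnet network: 136.18.128.0
Test IP AND mask: 136.18.128.0
Yes, 136.18.138.107 is in 136.18.128.0/20


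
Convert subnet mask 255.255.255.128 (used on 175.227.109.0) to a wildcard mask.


Subnet mask: 255.255.255.128
Wildcard = 255.255.255.255 - subnet mask
255 - 255 = 0
255 - 255 = 0
255 - 255 = 0
255 - 128 = 127
Wildcard: 0.0.0.127


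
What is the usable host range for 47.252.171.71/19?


Network: 47.252.160.0
Broadcast: 47.252.191.255
First usable = network + 1
Last usable = broadcast - 1
Range: 47.252.160.1 to 47.252.191.254


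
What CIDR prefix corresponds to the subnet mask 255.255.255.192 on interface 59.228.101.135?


Binary: 11111111.11111111.11111111.11000000
Count leading 1s
Prefix: /26


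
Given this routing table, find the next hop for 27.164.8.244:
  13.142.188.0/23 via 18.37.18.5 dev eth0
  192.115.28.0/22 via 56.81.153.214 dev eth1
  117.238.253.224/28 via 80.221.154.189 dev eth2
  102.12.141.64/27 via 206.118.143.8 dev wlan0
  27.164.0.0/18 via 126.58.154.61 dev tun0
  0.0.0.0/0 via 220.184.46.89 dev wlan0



Longest prefix match for 27.164.8.244:
  /23 13.142.188.0: no
  /22 192.115.28.0: no
  /28 117.238.253.224: no
  /27 102.12.141.64: no
  /18 27.164.0.0: MATCH
  /0 0.0.0.0: MATCH
Selected: next-hop 126.58.154.61 via tun0 (matched /18)


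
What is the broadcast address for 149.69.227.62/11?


Network: 149.64.0.0/11
Host bits = 21
Set all host bits to 1:
Broadcast: 149.95.255.255


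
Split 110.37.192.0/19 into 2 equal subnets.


New prefix = 19 + 1 = 20
Each subnet has 4096 addresses
  110.37.192.0/20
  110.37.208.0/20
Subnets: 110.37.192.0/20, 110.37.208.0/20


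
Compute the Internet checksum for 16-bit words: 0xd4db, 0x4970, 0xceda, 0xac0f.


Sum all words (with carry folding):
+ 0xd4db = 0xd4db
+ 0x4970 = 0x1e4c
+ 0xceda = 0xed26
+ 0xac0f = 0x9936
One's complement: ~0x9936
Checksum = 0x66c9


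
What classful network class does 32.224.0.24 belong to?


First octet: 32
Binary: 00100000
0xxxxxxx -> Class A (1-126)
Class A, default mask 255.0.0.0 (/8)


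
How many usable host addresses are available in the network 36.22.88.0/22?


Host bits = 32 - 22 = 10
Total addresses = 2^10 = 1024
Usable = total - 2 (network and broadcast)
Usable hosts: 1022


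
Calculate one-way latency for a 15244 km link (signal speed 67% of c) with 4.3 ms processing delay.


Speed = 0.67 * 3e5 km/s = 201000 km/s
Propagation delay = 15244 / 201000 = 0.0758 s = 75.8408 ms
Processing delay = 4.3 ms
Total one-way latency = 80.1408 ms


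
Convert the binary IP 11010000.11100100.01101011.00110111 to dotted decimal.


11010000 = 208
11100100 = 228
01101011 = 107
00110111 = 55
IP: 208.228.107.55


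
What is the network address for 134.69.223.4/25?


IP:   10000110.01000101.11011111.00000100
Mask: 11111111.11111111.11111111.10000000
AND operation:
Net:  10000110.01000101.11011111.00000000
Network: 134.69.223.0/25


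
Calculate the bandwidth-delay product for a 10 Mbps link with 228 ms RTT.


BDP = bandwidth * RTT
= 10 Mbps * 228 ms
= 10 * 1e6 * 228 / 1000 bits
= 2280000 bits
= 285000 bytes
= 278.3203 KB
BDP = 2280000 bits (285000 bytes)


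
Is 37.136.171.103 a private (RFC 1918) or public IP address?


RFC 1918 private ranges:
  10.0.0.0/8 (10.0.0.0 - 10.255.255.255)
  172.16.0.0/12 (172.16.0.0 - 172.31.255.255)
  192.168.0.0/16 (192.168.0.0 - 192.168.255.255)
Public (not in any RFC 1918 range)


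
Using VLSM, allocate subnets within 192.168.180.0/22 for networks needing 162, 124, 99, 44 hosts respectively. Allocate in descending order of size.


162 hosts -> /24 (254 usable): 192.168.180.0/24
124 hosts -> /25 (126 usable): 192.168.181.0/25
99 hosts -> /25 (126 usable): 192.168.181.128/25
44 hosts -> /26 (62 usable): 192.168.182.0/26
Allocation: 192.168.180.0/24 (162 hosts, 254 usable); 192.168.181.0/25 (124 hosts, 126 usable); 192.168.181.128/25 (99 hosts, 126 usable); 192.168.182.0/26 (44 hosts, 62 usable)


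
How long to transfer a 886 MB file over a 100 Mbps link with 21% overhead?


Effective throughput = 100 * (1 - 21/100) = 79 Mbps
File size in Mb = 886 * 8 = 7088 Mb
Time = 7088 / 79
Time = 89.7215 seconds


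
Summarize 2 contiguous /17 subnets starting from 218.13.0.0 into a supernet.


Original prefix: /17
Number of subnets: 2 = 2^1
New prefix = 17 - 1 = 16
Supernet: 218.13.0.0/16


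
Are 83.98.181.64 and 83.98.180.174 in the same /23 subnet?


Mask: 255.255.254.0
83.98.181.64 AND mask = 83.98.180.0
83.98.180.174 AND mask = 83.98.180.0
Yes, same subnet (83.98.180.0)


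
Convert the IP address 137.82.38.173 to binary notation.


137 = 10001001
82 = 01010010
38 = 00100110
173 = 10101101
Binary: 10001001.01010010.00100110.10101101


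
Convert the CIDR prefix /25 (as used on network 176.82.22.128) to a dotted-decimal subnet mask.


/25 means 25 network bits, 7 host bits
Binary: 11111111111111111111111110000000
Mask: 255.255.255.128


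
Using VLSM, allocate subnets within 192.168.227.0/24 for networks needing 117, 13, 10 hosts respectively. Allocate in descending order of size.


117 hosts -> /25 (126 usable): 192.168.227.0/25
13 hosts -> /28 (14 usable): 192.168.227.128/28
10 hosts -> /28 (14 usable): 192.168.227.144/28
Allocation: 192.168.227.0/25 (117 hosts, 126 usable); 192.168.227.128/28 (13 hosts, 14 usable); 192.168.227.144/28 (10 hosts, 14 usable)


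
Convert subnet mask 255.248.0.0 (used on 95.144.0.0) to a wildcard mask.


Subnet mask: 255.248.0.0
Wildcard = 255.255.255.255 - subnet mask
255 - 255 = 0
255 - 248 = 7
255 - 0 = 255
255 - 0 = 255
Wildcard: 0.7.255.255


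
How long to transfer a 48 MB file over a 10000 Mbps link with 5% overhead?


Effective throughput = 10000 * (1 - 5/100) = 9500 Mbps
File size in Mb = 48 * 8 = 384 Mb
Time = 384 / 9500
Time = 0.0404 seconds


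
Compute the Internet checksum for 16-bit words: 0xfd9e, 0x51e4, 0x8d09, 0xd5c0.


Sum all words (with carry folding):
+ 0xfd9e = 0xfd9e
+ 0x51e4 = 0x4f83
+ 0x8d09 = 0xdc8c
+ 0xd5c0 = 0xb24d
One's complement: ~0xb24d
Checksum = 0x4db2


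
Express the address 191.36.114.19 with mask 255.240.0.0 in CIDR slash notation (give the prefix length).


Binary: 11111111.11110000.00000000.00000000
Count leading 1s
Prefix: /12


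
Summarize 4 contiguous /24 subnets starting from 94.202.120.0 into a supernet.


Original prefix: /24
Number of subnets: 4 = 2^2
New prefix = 24 - 2 = 22
Supernet: 94.202.120.0/22


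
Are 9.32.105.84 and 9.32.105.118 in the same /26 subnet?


Mask: 255.255.255.192
9.32.105.84 AND mask = 9.32.105.64
9.32.105.118 AND mask = 9.32.105.64
Yes, same subnet (9.32.105.64)


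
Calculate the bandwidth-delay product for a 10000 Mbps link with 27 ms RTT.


BDP = bandwidth * RTT
= 10000 Mbps * 27 ms
= 10000 * 1e6 * 27 / 1000 bits
= 270000000 bits
= 33750000 bytes
= 32958.9844 KB
BDP = 270000000 bits (33750000 bytes)


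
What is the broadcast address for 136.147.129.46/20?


Network: 136.147.128.0/20
Host bits = 12
Set all host bits to 1:
Broadcast: 136.147.143.255


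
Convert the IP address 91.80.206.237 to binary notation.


91 = 01011011
80 = 01010000
206 = 11001110
237 = 11101101
Binary: 01011011.01010000.11001110.11101101


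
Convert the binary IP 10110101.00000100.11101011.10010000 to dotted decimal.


10110101 = 181
00000100 = 4
11101011 = 235
10010000 = 144
IP: 181.4.235.144


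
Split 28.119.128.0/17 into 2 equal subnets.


New prefix = 17 + 1 = 18
Each subnet has 16384 addresses
  28.119.128.0/18
  28.119.192.0/18
Subnets: 28.119.128.0/18, 28.119.192.0/18


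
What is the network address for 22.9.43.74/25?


IP:   00010110.00001001.00101011.01001010
Mask: 11111111.11111111.11111111.10000000
AND operation:
Net:  00010110.00001001.00101011.00000000
Network: 22.9.43.0/25


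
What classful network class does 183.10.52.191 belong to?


First octet: 183
Binary: 10110111
10xxxxxx -> Class B (128-191)
Class B, default mask 255.255.0.0 (/16)


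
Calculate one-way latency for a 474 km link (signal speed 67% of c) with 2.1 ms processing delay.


Speed = 0.67 * 3e5 km/s = 201000 km/s
Propagation delay = 474 / 201000 = 0.0024 s = 2.3582 ms
Processing delay = 2.1 ms
Total one-way latency = 4.4582 ms


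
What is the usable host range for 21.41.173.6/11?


Network: 21.32.0.0
Broadcast: 21.63.255.255
First usable = network + 1
Last usable = broadcast - 1
Range: 21.32.0.1 to 21.63.255.254


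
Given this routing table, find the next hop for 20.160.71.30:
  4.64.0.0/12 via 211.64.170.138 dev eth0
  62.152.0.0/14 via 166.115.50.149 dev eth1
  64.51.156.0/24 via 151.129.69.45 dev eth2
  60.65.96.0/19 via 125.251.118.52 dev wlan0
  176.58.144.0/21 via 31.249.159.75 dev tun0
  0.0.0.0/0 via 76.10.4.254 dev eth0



Longest prefix match for 20.160.71.30:
  /12 4.64.0.0: no
  /14 62.152.0.0: no
  /24 64.51.156.0: no
  /19 60.65.96.0: no
  /21 176.58.144.0: no
  /0 0.0.0.0: MATCH
Selected: next-hop 76.10.4.254 via eth0 (matched /0)


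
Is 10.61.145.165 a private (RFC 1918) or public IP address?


RFC 1918 private ranges:
  10.0.0.0/8 (10.0.0.0 - 10.255.255.255)
  172.16.0.0/12 (172.16.0.0 - 172.31.255.255)
  192.168.0.0/16 (192.168.0.0 - 192.168.255.255)
Private (in 10.0.0.0/8)


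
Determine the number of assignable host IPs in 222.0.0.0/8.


Host bits = 32 - 8 = 24
Total addresses = 2^24 = 16777216
Usable = total - 2 (network and broadcast)
Usable hosts: 16777214


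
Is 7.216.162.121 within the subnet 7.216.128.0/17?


Subnet network: 7.216.128.0
Test IP AND mask: 7.216.128.0
Yes, 7.216.162.121 is in 7.216.128.0/17


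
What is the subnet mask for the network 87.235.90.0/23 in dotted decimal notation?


/23 means 23 network bits, 9 host bits
Binary: 11111111111111111111111000000000
Mask: 255.255.254.0


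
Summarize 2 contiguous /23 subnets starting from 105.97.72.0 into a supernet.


Original prefix: /23
Number of subnets: 2 = 2^1
New prefix = 23 - 1 = 22
Supernet: 105.97.72.0/22


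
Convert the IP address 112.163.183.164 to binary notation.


112 = 01110000
163 = 10100011
183 = 10110111
164 = 10100100
Binary: 01110000.10100011.10110111.10100100


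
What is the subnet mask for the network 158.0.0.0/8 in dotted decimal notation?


/8 means 8 network bits, 24 host bits
Binary: 11111111000000000000000000000000
Mask: 255.0.0.0


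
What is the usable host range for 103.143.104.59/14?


Network: 103.140.0.0
Broadcast: 103.143.255.255
First usable = network + 1
Last usable = broadcast - 1
Range: 103.140.0.1 to 103.143.255.254


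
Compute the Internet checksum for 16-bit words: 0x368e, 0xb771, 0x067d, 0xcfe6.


Sum all words (with carry folding):
+ 0x368e = 0x368e
+ 0xb771 = 0xedff
+ 0x067d = 0xf47c
+ 0xcfe6 = 0xc463
One's complement: ~0xc463
Checksum = 0x3b9c


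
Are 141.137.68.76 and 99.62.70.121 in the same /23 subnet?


Mask: 255.255.254.0
141.137.68.76 AND mask = 141.137.68.0
99.62.70.121 AND mask = 99.62.70.0
No, different subnets (141.137.68.0 vs 99.62.70.0)


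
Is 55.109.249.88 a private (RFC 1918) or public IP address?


RFC 1918 private ranges:
  10.0.0.0/8 (10.0.0.0 - 10.255.255.255)
  172.16.0.0/12 (172.16.0.0 - 172.31.255.255)
  192.168.0.0/16 (192.168.0.0 - 192.168.255.255)
Public (not in any RFC 1918 range)


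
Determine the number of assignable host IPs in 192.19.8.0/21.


Host bits = 32 - 21 = 11
Total addresses = 2^11 = 2048
Usable = total - 2 (network and broadcast)
Usable hosts: 2046


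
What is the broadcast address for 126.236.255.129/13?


Network: 126.232.0.0/13
Host bits = 19
Set all host bits to 1:
Broadcast: 126.239.255.255


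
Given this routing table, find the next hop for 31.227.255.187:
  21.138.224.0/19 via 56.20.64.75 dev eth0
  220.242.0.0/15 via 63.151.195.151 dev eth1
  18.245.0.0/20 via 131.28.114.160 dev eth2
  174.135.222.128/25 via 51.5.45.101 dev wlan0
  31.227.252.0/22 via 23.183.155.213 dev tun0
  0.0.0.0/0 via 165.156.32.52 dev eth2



Longest prefix match for 31.227.255.187:
  /19 21.138.224.0: no
  /15 220.242.0.0: no
  /20 18.245.0.0: no
  /25 174.135.222.128: no
  /22 31.227.252.0: MATCH
  /0 0.0.0.0: MATCH
Selected: next-hop 23.183.155.213 via tun0 (matched /22)


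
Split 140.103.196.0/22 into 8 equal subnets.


New prefix = 22 + 3 = 25
Each subnet has 128 addresses
  140.103.196.0/25
  140.103.196.128/25
  140.103.197.0/25
  140.103.197.128/25
  140.103.198.0/25
  140.103.198.128/25
  140.103.199.0/25
  140.103.199.128/25
Subnets: 140.103.196.0/25, 140.103.196.128/25, 140.103.197.0/25, 140.103.197.128/25, 140.103.198.0/25, 140.103.198.128/25, 140.103.199.0/25, 140.103.199.128/25


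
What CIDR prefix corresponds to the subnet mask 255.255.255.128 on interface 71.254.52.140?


Binary: 11111111.11111111.11111111.10000000
Count leading 1s
Prefix: /25


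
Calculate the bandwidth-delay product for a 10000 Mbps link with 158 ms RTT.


BDP = bandwidth * RTT
= 10000 Mbps * 158 ms
= 10000 * 1e6 * 158 / 1000 bits
= 1580000000 bits
= 197500000 bytes
= 192871.0938 KB
BDP = 1580000000 bits (197500000 bytes)


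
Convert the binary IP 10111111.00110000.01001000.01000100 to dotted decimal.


10111111 = 191
00110000 = 48
01001000 = 72
01000100 = 68
IP: 191.48.72.68


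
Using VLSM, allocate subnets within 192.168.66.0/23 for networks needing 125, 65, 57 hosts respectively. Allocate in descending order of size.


125 hosts -> /25 (126 usable): 192.168.66.0/25
65 hosts -> /25 (126 usable): 192.168.66.128/25
57 hosts -> /26 (62 usable): 192.168.67.0/26
Allocation: 192.168.66.0/25 (125 hosts, 126 usable); 192.168.66.128/25 (65 hosts, 126 usable); 192.168.67.0/26 (57 hosts, 62 usable)


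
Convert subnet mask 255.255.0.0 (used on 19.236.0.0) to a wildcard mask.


Subnet mask: 255.255.0.0
Wildcard = 255.255.255.255 - subnet mask
255 - 255 = 0
255 - 255 = 0
255 - 0 = 255
255 - 0 = 255
Wildcard: 0.0.255.255


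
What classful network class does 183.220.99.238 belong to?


First octet: 183
Binary: 10110111
10xxxxxx -> Class B (128-191)
Class B, default mask 255.255.0.0 (/16)


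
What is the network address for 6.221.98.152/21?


IP:   00000110.11011101.01100010.10011000
Mask: 11111111.11111111.11111000.00000000
AND operation:
Net:  00000110.11011101.01100000.00000000
Network: 6.221.96.0/21


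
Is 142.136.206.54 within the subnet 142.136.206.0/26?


Subnet network: 142.136.206.0
Test IP AND mask: 142.136.206.0
Yes, 142.136.206.54 is in 142.136.206.0/26


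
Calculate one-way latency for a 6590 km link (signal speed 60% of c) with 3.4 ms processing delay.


Speed = 0.6 * 3e5 km/s = 180000 km/s
Propagation delay = 6590 / 180000 = 0.0366 s = 36.6111 ms
Processing delay = 3.4 ms
Total one-way latency = 40.0111 ms


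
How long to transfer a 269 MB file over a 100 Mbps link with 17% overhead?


Effective throughput = 100 * (1 - 17/100) = 83 Mbps
File size in Mb = 269 * 8 = 2152 Mb
Time = 2152 / 83
Time = 25.9277 seconds


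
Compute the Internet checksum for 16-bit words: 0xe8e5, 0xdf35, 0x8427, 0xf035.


Sum all words (with carry folding):
+ 0xe8e5 = 0xe8e5
+ 0xdf35 = 0xc81b
+ 0x8427 = 0x4c43
+ 0xf035 = 0x3c79
One's complement: ~0x3c79
Checksum = 0xc386


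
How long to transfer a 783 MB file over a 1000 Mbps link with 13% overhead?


Effective throughput = 1000 * (1 - 13/100) = 870 Mbps
File size in Mb = 783 * 8 = 6264 Mb
Time = 6264 / 870
Time = 7.2 seconds


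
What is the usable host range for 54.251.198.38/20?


Network: 54.251.192.0
Broadcast: 54.251.207.255
First usable = network + 1
Last usable = broadcast - 1
Range: 54.251.192.1 to 54.251.207.254


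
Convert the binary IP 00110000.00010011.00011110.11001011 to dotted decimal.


00110000 = 48
00010011 = 19
00011110 = 30
11001011 = 203
IP: 48.19.30.203


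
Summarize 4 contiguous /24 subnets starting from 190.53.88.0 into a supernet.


Original prefix: /24
Number of subnets: 4 = 2^2
New prefix = 24 - 2 = 22
Supernet: 190.53.88.0/22


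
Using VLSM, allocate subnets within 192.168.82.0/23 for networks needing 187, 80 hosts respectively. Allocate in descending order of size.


187 hosts -> /24 (254 usable): 192.168.82.0/24
80 hosts -> /25 (126 usable): 192.168.83.0/25
Allocation: 192.168.82.0/24 (187 hosts, 254 usable); 192.168.83.0/25 (80 hosts, 126 usable)


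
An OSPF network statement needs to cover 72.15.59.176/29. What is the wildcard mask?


Subnet mask: 255.255.255.248
Wildcard = 255.255.255.255 - subnet mask
255 - 255 = 0
255 - 255 = 0
255 - 255 = 0
255 - 248 = 7
Wildcard: 0.0.0.7


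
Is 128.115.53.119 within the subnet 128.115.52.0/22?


Subnet network: 128.115.52.0
Test IP AND mask: 128.115.52.0
Yes, 128.115.53.119 is in 128.115.52.0/22


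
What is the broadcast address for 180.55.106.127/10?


Network: 180.0.0.0/10
Host bits = 22
Set all host bits to 1:
Broadcast: 180.63.255.255


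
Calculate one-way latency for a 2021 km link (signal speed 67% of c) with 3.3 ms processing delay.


Speed = 0.67 * 3e5 km/s = 201000 km/s
Propagation delay = 2021 / 201000 = 0.0101 s = 10.0547 ms
Processing delay = 3.3 ms
Total one-way latency = 13.3547 ms


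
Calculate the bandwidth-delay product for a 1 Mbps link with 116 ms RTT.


BDP = bandwidth * RTT
= 1 Mbps * 116 ms
= 1 * 1e6 * 116 / 1000 bits
= 116000 bits
= 14500 bytes
= 14.1602 KB
BDP = 116000 bits (14500 bytes)


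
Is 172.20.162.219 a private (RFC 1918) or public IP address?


RFC 1918 private ranges:
  10.0.0.0/8 (10.0.0.0 - 10.255.255.255)
  172.16.0.0/12 (172.16.0.0 - 172.31.255.255)
  192.168.0.0/16 (192.168.0.0 - 192.168.255.255)
Private (in 172.16.0.0/12)


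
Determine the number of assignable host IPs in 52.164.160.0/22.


Host bits = 32 - 22 = 10
Total addresses = 2^10 = 1024
Usable = total - 2 (network and broadcast)
Usable hosts: 1022


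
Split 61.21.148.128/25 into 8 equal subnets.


New prefix = 25 + 3 = 28
Each subnet has 16 addresses
  61.21.148.128/28
  61.21.148.144/28
  61.21.148.160/28
  61.21.148.176/28
  61.21.148.192/28
  61.21.148.208/28
  61.21.148.224/28
  61.21.148.240/28
Subnets: 61.21.148.128/28, 61.21.148.144/28, 61.21.148.160/28, 61.21.148.176/28, 61.21.148.192/28, 61.21.148.208/28, 61.21.148.224/28, 61.21.148.240/28


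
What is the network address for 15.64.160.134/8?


IP:   00001111.01000000.10100000.10000110
Mask: 11111111.00000000.00000000.00000000
AND operation:
Net:  00001111.00000000.00000000.00000000
Network: 15.0.0.0/8


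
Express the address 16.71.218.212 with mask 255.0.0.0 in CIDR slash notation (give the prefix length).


Binary: 11111111.00000000.00000000.00000000
Count leading 1s
Prefix: /8


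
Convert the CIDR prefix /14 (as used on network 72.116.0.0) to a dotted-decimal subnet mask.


/14 means 14 network bits, 18 host bits
Binary: 11111111111111000000000000000000
Mask: 255.252.0.0


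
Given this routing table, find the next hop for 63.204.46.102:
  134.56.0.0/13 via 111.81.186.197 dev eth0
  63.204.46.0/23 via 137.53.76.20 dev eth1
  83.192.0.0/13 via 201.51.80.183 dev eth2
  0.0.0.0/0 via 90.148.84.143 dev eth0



Longest prefix match for 63.204.46.102:
  /13 134.56.0.0: no
  /23 63.204.46.0: MATCH
  /13 83.192.0.0: no
  /0 0.0.0.0: MATCH
Selected: next-hop 137.53.76.20 via eth1 (matched /23)


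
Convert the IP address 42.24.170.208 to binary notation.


42 = 00101010
24 = 00011000
170 = 10101010
208 = 11010000
Binary: 00101010.00011000.10101010.11010000


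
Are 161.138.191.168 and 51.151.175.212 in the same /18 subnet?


Mask: 255.255.192.0
161.138.191.168 AND mask = 161.138.128.0
51.151.175.212 AND mask = 51.151.128.0
No, different subnets (161.138.128.0 vs 51.151.128.0)


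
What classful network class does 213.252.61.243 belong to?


First octet: 213
Binary: 11010101
110xxxxx -> Class C (192-223)
Class C, default mask 255.255.255.0 (/24)


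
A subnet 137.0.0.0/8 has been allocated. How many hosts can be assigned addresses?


Host bits = 32 - 8 = 24
Total addresses = 2^24 = 16777216
Usable = total - 2 (network and broadcast)
Usable hosts: 16777214


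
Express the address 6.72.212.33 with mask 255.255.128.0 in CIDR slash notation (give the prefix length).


Binary: 11111111.11111111.10000000.00000000
Count leading 1s
Prefix: /17


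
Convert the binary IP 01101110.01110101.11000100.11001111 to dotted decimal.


01101110 = 110
01110101 = 117
11000100 = 196
11001111 = 207
IP: 110.117.196.207


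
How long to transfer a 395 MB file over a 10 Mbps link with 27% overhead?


Effective throughput = 10 * (1 - 27/100) = 7.3 Mbps
File size in Mb = 395 * 8 = 3160 Mb
Time = 3160 / 7.3
Time = 432.8767 seconds


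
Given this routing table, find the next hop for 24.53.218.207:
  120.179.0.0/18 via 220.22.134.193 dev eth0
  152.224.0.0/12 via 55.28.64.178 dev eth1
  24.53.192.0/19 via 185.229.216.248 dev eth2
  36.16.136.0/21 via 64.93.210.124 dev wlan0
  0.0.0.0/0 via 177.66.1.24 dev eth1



Longest prefix match for 24.53.218.207:
  /18 120.179.0.0: no
  /12 152.224.0.0: no
  /19 24.53.192.0: MATCH
  /21 36.16.136.0: no
  /0 0.0.0.0: MATCH
Selected: next-hop 185.229.216.248 via eth2 (matched /19)


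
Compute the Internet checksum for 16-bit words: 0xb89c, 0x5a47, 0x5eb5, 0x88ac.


Sum all words (with carry folding):
+ 0xb89c = 0xb89c
+ 0x5a47 = 0x12e4
+ 0x5eb5 = 0x7199
+ 0x88ac = 0xfa45
One's complement: ~0xfa45
Checksum = 0x05ba


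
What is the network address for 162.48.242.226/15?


IP:   10100010.00110000.11110010.11100010
Mask: 11111111.11111110.00000000.00000000
AND operation:
Net:  10100010.00110000.00000000.00000000
Network: 162.48.0.0/15


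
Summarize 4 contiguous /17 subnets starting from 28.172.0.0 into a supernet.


Original prefix: /17
Number of subnets: 4 = 2^2
New prefix = 17 - 2 = 15
Supernet: 28.172.0.0/15


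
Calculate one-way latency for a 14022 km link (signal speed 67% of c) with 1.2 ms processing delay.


Speed = 0.67 * 3e5 km/s = 201000 km/s
Propagation delay = 14022 / 201000 = 0.0698 s = 69.7612 ms
Processing delay = 1.2 ms
Total one-way latency = 70.9612 ms


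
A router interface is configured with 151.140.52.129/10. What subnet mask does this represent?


/10 means 10 network bits, 22 host bits
Binary: 11111111110000000000000000000000
Mask: 255.192.0.0


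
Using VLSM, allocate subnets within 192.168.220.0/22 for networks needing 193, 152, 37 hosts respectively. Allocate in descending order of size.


193 hosts -> /24 (254 usable): 192.168.220.0/24
152 hosts -> /24 (254 usable): 192.168.221.0/24
37 hosts -> /26 (62 usable): 192.168.222.0/26
Allocation: 192.168.220.0/24 (193 hosts, 254 usable); 192.168.221.0/24 (152 hosts, 254 usable); 192.168.222.0/26 (37 hosts, 62 usable)


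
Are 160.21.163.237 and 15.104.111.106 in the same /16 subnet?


Mask: 255.255.0.0
160.21.163.237 AND mask = 160.21.0.0
15.104.111.106 AND mask = 15.104.0.0
No, different subnets (160.21.0.0 vs 15.104.0.0)


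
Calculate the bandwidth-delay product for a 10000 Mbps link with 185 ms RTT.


BDP = bandwidth * RTT
= 10000 Mbps * 185 ms
= 10000 * 1e6 * 185 / 1000 bits
= 1850000000 bits
= 231250000 bytes
= 225830.0781 KB
BDP = 1850000000 bits (231250000 bytes)


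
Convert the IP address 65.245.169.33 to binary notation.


65 = 01000001
245 = 11110101
169 = 10101001
33 = 00100001
Binary: 01000001.11110101.10101001.00100001


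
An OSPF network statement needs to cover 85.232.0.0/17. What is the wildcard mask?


Subnet mask: 255.255.128.0
Wildcard = 255.255.255.255 - subnet mask
255 - 255 = 0
255 - 255 = 0
255 - 128 = 127
255 - 0 = 255
Wildcard: 0.0.127.255


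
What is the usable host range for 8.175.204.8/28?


Network: 8.175.204.0
Broadcast: 8.175.204.15
First usable = network + 1
Last usable = broadcast - 1
Range: 8.175.204.1 to 8.175.204.14


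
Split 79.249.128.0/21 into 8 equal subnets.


New prefix = 21 + 3 = 24
Each subnet has 256 addresses
  79.249.128.0/24
  79.249.129.0/24
  79.249.130.0/24
  79.249.131.0/24
  79.249.132.0/24
  79.249.133.0/24
  79.249.134.0/24
  79.249.135.0/24
Subnets: 79.249.128.0/24, 79.249.129.0/24, 79.249.130.0/24, 79.249.131.0/24, 79.249.132.0/24, 79.249.133.0/24, 79.249.134.0/24, 79.249.135.0/24


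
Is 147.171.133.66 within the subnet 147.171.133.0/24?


Subnet network: 147.171.133.0
Test IP AND mask: 147.171.133.0
Yes, 147.171.133.66 is in 147.171.133.0/24


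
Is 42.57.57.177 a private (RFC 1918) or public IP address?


RFC 1918 private ranges:
  10.0.0.0/8 (10.0.0.0 - 10.255.255.255)
  172.16.0.0/12 (172.16.0.0 - 172.31.255.255)
  192.168.0.0/16 (192.168.0.0 - 192.168.255.255)
Public (not in any RFC 1918 range)


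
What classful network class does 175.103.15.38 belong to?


First octet: 175
Binary: 10101111
10xxxxxx -> Class B (128-191)
Class B, default mask 255.255.0.0 (/16)


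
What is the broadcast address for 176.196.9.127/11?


Network: 176.192.0.0/11
Host bits = 21
Set all host bits to 1:
Broadcast: 176.223.255.255
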